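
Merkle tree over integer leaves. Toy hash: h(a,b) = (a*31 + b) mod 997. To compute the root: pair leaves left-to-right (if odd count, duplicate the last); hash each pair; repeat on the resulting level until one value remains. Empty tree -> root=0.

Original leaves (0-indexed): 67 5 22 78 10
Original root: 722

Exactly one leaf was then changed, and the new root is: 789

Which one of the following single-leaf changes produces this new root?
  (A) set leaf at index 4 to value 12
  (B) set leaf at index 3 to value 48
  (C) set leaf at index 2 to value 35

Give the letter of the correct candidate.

Original leaves: [67, 5, 22, 78, 10]
Target new root: 789
Try each candidate change and compute the resulting root:
Candidate A: set leaf[4] = 12 -> leaves = [67, 5, 22, 78, 12]
  L0: [67, 5, 22, 78, 12]
  L1: h(67,5)=(67*31+5)%997=88 h(22,78)=(22*31+78)%997=760 h(12,12)=(12*31+12)%997=384 -> [88, 760, 384]
  L2: h(88,760)=(88*31+760)%997=497 h(384,384)=(384*31+384)%997=324 -> [497, 324]
  L3: h(497,324)=(497*31+324)%997=776 -> [776]
  root = 776 != target 789
Candidate B: set leaf[3] = 48 -> leaves = [67, 5, 22, 48, 10]
  L0: [67, 5, 22, 48, 10]
  L1: h(67,5)=(67*31+5)%997=88 h(22,48)=(22*31+48)%997=730 h(10,10)=(10*31+10)%997=320 -> [88, 730, 320]
  L2: h(88,730)=(88*31+730)%997=467 h(320,320)=(320*31+320)%997=270 -> [467, 270]
  L3: h(467,270)=(467*31+270)%997=789 -> [789]
  root = 789 == target 789  ** MATCH **
Candidate C: set leaf[2] = 35 -> leaves = [67, 5, 35, 78, 10]
  L0: [67, 5, 35, 78, 10]
  L1: h(67,5)=(67*31+5)%997=88 h(35,78)=(35*31+78)%997=166 h(10,10)=(10*31+10)%997=320 -> [88, 166, 320]
  L2: h(88,166)=(88*31+166)%997=900 h(320,320)=(320*31+320)%997=270 -> [900, 270]
  L3: h(900,270)=(900*31+270)%997=254 -> [254]
  root = 254 != target 789
Candidate B produces the target root.

Answer: B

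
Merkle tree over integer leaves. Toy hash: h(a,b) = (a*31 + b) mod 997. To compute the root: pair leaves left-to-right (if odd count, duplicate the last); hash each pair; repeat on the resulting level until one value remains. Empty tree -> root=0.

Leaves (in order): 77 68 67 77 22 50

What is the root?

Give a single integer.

L0: [77, 68, 67, 77, 22, 50]
L1: h(77,68)=(77*31+68)%997=461 h(67,77)=(67*31+77)%997=160 h(22,50)=(22*31+50)%997=732 -> [461, 160, 732]
L2: h(461,160)=(461*31+160)%997=493 h(732,732)=(732*31+732)%997=493 -> [493, 493]
L3: h(493,493)=(493*31+493)%997=821 -> [821]

Answer: 821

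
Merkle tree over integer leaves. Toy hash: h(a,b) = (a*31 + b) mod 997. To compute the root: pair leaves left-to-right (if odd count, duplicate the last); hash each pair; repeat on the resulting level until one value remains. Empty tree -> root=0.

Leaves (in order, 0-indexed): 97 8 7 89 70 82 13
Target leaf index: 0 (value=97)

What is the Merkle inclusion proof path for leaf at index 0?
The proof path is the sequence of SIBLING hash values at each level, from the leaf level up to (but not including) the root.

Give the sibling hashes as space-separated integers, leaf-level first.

Answer: 8 306 438

Derivation:
L0 (leaves): [97, 8, 7, 89, 70, 82, 13], target index=0
L1: h(97,8)=(97*31+8)%997=24 [pair 0] h(7,89)=(7*31+89)%997=306 [pair 1] h(70,82)=(70*31+82)%997=258 [pair 2] h(13,13)=(13*31+13)%997=416 [pair 3] -> [24, 306, 258, 416]
  Sibling for proof at L0: 8
L2: h(24,306)=(24*31+306)%997=53 [pair 0] h(258,416)=(258*31+416)%997=438 [pair 1] -> [53, 438]
  Sibling for proof at L1: 306
L3: h(53,438)=(53*31+438)%997=87 [pair 0] -> [87]
  Sibling for proof at L2: 438
Root: 87
Proof path (sibling hashes from leaf to root): [8, 306, 438]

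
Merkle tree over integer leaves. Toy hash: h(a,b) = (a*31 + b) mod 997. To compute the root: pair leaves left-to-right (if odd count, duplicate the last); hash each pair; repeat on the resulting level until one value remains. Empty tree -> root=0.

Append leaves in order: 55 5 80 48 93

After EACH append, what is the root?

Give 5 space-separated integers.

After append 55 (leaves=[55]):
  L0: [55]
  root=55
After append 5 (leaves=[55, 5]):
  L0: [55, 5]
  L1: h(55,5)=(55*31+5)%997=713 -> [713]
  root=713
After append 80 (leaves=[55, 5, 80]):
  L0: [55, 5, 80]
  L1: h(55,5)=(55*31+5)%997=713 h(80,80)=(80*31+80)%997=566 -> [713, 566]
  L2: h(713,566)=(713*31+566)%997=735 -> [735]
  root=735
After append 48 (leaves=[55, 5, 80, 48]):
  L0: [55, 5, 80, 48]
  L1: h(55,5)=(55*31+5)%997=713 h(80,48)=(80*31+48)%997=534 -> [713, 534]
  L2: h(713,534)=(713*31+534)%997=703 -> [703]
  root=703
After append 93 (leaves=[55, 5, 80, 48, 93]):
  L0: [55, 5, 80, 48, 93]
  L1: h(55,5)=(55*31+5)%997=713 h(80,48)=(80*31+48)%997=534 h(93,93)=(93*31+93)%997=982 -> [713, 534, 982]
  L2: h(713,534)=(713*31+534)%997=703 h(982,982)=(982*31+982)%997=517 -> [703, 517]
  L3: h(703,517)=(703*31+517)%997=376 -> [376]
  root=376

Answer: 55 713 735 703 376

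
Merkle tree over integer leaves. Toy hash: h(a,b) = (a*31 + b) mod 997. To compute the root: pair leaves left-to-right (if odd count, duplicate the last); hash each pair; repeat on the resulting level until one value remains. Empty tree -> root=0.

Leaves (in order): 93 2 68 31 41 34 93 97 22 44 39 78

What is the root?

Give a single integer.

Answer: 618

Derivation:
L0: [93, 2, 68, 31, 41, 34, 93, 97, 22, 44, 39, 78]
L1: h(93,2)=(93*31+2)%997=891 h(68,31)=(68*31+31)%997=145 h(41,34)=(41*31+34)%997=308 h(93,97)=(93*31+97)%997=986 h(22,44)=(22*31+44)%997=726 h(39,78)=(39*31+78)%997=290 -> [891, 145, 308, 986, 726, 290]
L2: h(891,145)=(891*31+145)%997=847 h(308,986)=(308*31+986)%997=564 h(726,290)=(726*31+290)%997=862 -> [847, 564, 862]
L3: h(847,564)=(847*31+564)%997=899 h(862,862)=(862*31+862)%997=665 -> [899, 665]
L4: h(899,665)=(899*31+665)%997=618 -> [618]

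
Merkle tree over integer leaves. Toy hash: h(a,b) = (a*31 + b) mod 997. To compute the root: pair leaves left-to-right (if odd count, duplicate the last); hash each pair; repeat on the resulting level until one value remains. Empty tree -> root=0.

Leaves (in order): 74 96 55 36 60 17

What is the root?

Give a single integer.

Answer: 79

Derivation:
L0: [74, 96, 55, 36, 60, 17]
L1: h(74,96)=(74*31+96)%997=396 h(55,36)=(55*31+36)%997=744 h(60,17)=(60*31+17)%997=880 -> [396, 744, 880]
L2: h(396,744)=(396*31+744)%997=59 h(880,880)=(880*31+880)%997=244 -> [59, 244]
L3: h(59,244)=(59*31+244)%997=79 -> [79]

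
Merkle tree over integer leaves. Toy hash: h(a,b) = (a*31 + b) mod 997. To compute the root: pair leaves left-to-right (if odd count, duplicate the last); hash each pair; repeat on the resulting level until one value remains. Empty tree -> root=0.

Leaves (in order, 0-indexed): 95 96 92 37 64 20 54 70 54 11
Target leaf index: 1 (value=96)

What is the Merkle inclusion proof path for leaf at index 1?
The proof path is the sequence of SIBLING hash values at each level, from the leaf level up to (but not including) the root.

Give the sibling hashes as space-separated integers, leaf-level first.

Answer: 95 895 60 630

Derivation:
L0 (leaves): [95, 96, 92, 37, 64, 20, 54, 70, 54, 11], target index=1
L1: h(95,96)=(95*31+96)%997=50 [pair 0] h(92,37)=(92*31+37)%997=895 [pair 1] h(64,20)=(64*31+20)%997=10 [pair 2] h(54,70)=(54*31+70)%997=747 [pair 3] h(54,11)=(54*31+11)%997=688 [pair 4] -> [50, 895, 10, 747, 688]
  Sibling for proof at L0: 95
L2: h(50,895)=(50*31+895)%997=451 [pair 0] h(10,747)=(10*31+747)%997=60 [pair 1] h(688,688)=(688*31+688)%997=82 [pair 2] -> [451, 60, 82]
  Sibling for proof at L1: 895
L3: h(451,60)=(451*31+60)%997=83 [pair 0] h(82,82)=(82*31+82)%997=630 [pair 1] -> [83, 630]
  Sibling for proof at L2: 60
L4: h(83,630)=(83*31+630)%997=212 [pair 0] -> [212]
  Sibling for proof at L3: 630
Root: 212
Proof path (sibling hashes from leaf to root): [95, 895, 60, 630]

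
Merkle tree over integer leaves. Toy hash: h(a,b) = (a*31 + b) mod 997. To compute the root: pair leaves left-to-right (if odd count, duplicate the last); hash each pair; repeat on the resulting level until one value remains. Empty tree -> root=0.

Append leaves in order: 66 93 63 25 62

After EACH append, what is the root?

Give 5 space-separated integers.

After append 66 (leaves=[66]):
  L0: [66]
  root=66
After append 93 (leaves=[66, 93]):
  L0: [66, 93]
  L1: h(66,93)=(66*31+93)%997=145 -> [145]
  root=145
After append 63 (leaves=[66, 93, 63]):
  L0: [66, 93, 63]
  L1: h(66,93)=(66*31+93)%997=145 h(63,63)=(63*31+63)%997=22 -> [145, 22]
  L2: h(145,22)=(145*31+22)%997=529 -> [529]
  root=529
After append 25 (leaves=[66, 93, 63, 25]):
  L0: [66, 93, 63, 25]
  L1: h(66,93)=(66*31+93)%997=145 h(63,25)=(63*31+25)%997=981 -> [145, 981]
  L2: h(145,981)=(145*31+981)%997=491 -> [491]
  root=491
After append 62 (leaves=[66, 93, 63, 25, 62]):
  L0: [66, 93, 63, 25, 62]
  L1: h(66,93)=(66*31+93)%997=145 h(63,25)=(63*31+25)%997=981 h(62,62)=(62*31+62)%997=987 -> [145, 981, 987]
  L2: h(145,981)=(145*31+981)%997=491 h(987,987)=(987*31+987)%997=677 -> [491, 677]
  L3: h(491,677)=(491*31+677)%997=943 -> [943]
  root=943

Answer: 66 145 529 491 943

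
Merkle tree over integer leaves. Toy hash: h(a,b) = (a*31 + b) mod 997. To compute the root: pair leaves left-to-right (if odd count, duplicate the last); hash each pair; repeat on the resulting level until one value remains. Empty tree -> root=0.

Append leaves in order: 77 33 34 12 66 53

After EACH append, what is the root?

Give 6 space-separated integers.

Answer: 77 426 336 314 549 133

Derivation:
After append 77 (leaves=[77]):
  L0: [77]
  root=77
After append 33 (leaves=[77, 33]):
  L0: [77, 33]
  L1: h(77,33)=(77*31+33)%997=426 -> [426]
  root=426
After append 34 (leaves=[77, 33, 34]):
  L0: [77, 33, 34]
  L1: h(77,33)=(77*31+33)%997=426 h(34,34)=(34*31+34)%997=91 -> [426, 91]
  L2: h(426,91)=(426*31+91)%997=336 -> [336]
  root=336
After append 12 (leaves=[77, 33, 34, 12]):
  L0: [77, 33, 34, 12]
  L1: h(77,33)=(77*31+33)%997=426 h(34,12)=(34*31+12)%997=69 -> [426, 69]
  L2: h(426,69)=(426*31+69)%997=314 -> [314]
  root=314
After append 66 (leaves=[77, 33, 34, 12, 66]):
  L0: [77, 33, 34, 12, 66]
  L1: h(77,33)=(77*31+33)%997=426 h(34,12)=(34*31+12)%997=69 h(66,66)=(66*31+66)%997=118 -> [426, 69, 118]
  L2: h(426,69)=(426*31+69)%997=314 h(118,118)=(118*31+118)%997=785 -> [314, 785]
  L3: h(314,785)=(314*31+785)%997=549 -> [549]
  root=549
After append 53 (leaves=[77, 33, 34, 12, 66, 53]):
  L0: [77, 33, 34, 12, 66, 53]
  L1: h(77,33)=(77*31+33)%997=426 h(34,12)=(34*31+12)%997=69 h(66,53)=(66*31+53)%997=105 -> [426, 69, 105]
  L2: h(426,69)=(426*31+69)%997=314 h(105,105)=(105*31+105)%997=369 -> [314, 369]
  L3: h(314,369)=(314*31+369)%997=133 -> [133]
  root=133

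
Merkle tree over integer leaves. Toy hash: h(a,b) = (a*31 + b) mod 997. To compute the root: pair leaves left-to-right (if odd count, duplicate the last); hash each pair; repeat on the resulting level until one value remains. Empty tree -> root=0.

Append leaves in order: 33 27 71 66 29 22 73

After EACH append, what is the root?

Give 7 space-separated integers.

After append 33 (leaves=[33]):
  L0: [33]
  root=33
After append 27 (leaves=[33, 27]):
  L0: [33, 27]
  L1: h(33,27)=(33*31+27)%997=53 -> [53]
  root=53
After append 71 (leaves=[33, 27, 71]):
  L0: [33, 27, 71]
  L1: h(33,27)=(33*31+27)%997=53 h(71,71)=(71*31+71)%997=278 -> [53, 278]
  L2: h(53,278)=(53*31+278)%997=924 -> [924]
  root=924
After append 66 (leaves=[33, 27, 71, 66]):
  L0: [33, 27, 71, 66]
  L1: h(33,27)=(33*31+27)%997=53 h(71,66)=(71*31+66)%997=273 -> [53, 273]
  L2: h(53,273)=(53*31+273)%997=919 -> [919]
  root=919
After append 29 (leaves=[33, 27, 71, 66, 29]):
  L0: [33, 27, 71, 66, 29]
  L1: h(33,27)=(33*31+27)%997=53 h(71,66)=(71*31+66)%997=273 h(29,29)=(29*31+29)%997=928 -> [53, 273, 928]
  L2: h(53,273)=(53*31+273)%997=919 h(928,928)=(928*31+928)%997=783 -> [919, 783]
  L3: h(919,783)=(919*31+783)%997=359 -> [359]
  root=359
After append 22 (leaves=[33, 27, 71, 66, 29, 22]):
  L0: [33, 27, 71, 66, 29, 22]
  L1: h(33,27)=(33*31+27)%997=53 h(71,66)=(71*31+66)%997=273 h(29,22)=(29*31+22)%997=921 -> [53, 273, 921]
  L2: h(53,273)=(53*31+273)%997=919 h(921,921)=(921*31+921)%997=559 -> [919, 559]
  L3: h(919,559)=(919*31+559)%997=135 -> [135]
  root=135
After append 73 (leaves=[33, 27, 71, 66, 29, 22, 73]):
  L0: [33, 27, 71, 66, 29, 22, 73]
  L1: h(33,27)=(33*31+27)%997=53 h(71,66)=(71*31+66)%997=273 h(29,22)=(29*31+22)%997=921 h(73,73)=(73*31+73)%997=342 -> [53, 273, 921, 342]
  L2: h(53,273)=(53*31+273)%997=919 h(921,342)=(921*31+342)%997=977 -> [919, 977]
  L3: h(919,977)=(919*31+977)%997=553 -> [553]
  root=553

Answer: 33 53 924 919 359 135 553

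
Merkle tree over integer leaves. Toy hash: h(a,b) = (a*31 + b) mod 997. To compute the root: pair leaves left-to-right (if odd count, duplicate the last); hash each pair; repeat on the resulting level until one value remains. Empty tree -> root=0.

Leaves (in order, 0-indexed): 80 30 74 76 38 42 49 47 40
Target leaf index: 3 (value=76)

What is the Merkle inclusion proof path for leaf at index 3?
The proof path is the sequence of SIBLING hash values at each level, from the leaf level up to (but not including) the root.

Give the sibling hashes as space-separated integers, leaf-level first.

Answer: 74 516 503 662

Derivation:
L0 (leaves): [80, 30, 74, 76, 38, 42, 49, 47, 40], target index=3
L1: h(80,30)=(80*31+30)%997=516 [pair 0] h(74,76)=(74*31+76)%997=376 [pair 1] h(38,42)=(38*31+42)%997=223 [pair 2] h(49,47)=(49*31+47)%997=569 [pair 3] h(40,40)=(40*31+40)%997=283 [pair 4] -> [516, 376, 223, 569, 283]
  Sibling for proof at L0: 74
L2: h(516,376)=(516*31+376)%997=420 [pair 0] h(223,569)=(223*31+569)%997=503 [pair 1] h(283,283)=(283*31+283)%997=83 [pair 2] -> [420, 503, 83]
  Sibling for proof at L1: 516
L3: h(420,503)=(420*31+503)%997=562 [pair 0] h(83,83)=(83*31+83)%997=662 [pair 1] -> [562, 662]
  Sibling for proof at L2: 503
L4: h(562,662)=(562*31+662)%997=138 [pair 0] -> [138]
  Sibling for proof at L3: 662
Root: 138
Proof path (sibling hashes from leaf to root): [74, 516, 503, 662]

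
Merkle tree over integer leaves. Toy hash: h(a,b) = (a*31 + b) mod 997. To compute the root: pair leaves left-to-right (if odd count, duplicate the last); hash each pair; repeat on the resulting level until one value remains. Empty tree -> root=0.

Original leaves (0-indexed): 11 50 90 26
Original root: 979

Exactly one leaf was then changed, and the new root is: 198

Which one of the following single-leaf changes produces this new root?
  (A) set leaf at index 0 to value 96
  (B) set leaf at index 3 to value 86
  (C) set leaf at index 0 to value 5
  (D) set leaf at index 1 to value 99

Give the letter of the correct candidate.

Original leaves: [11, 50, 90, 26]
Target new root: 198
Try each candidate change and compute the resulting root:
Candidate A: set leaf[0] = 96 -> leaves = [96, 50, 90, 26]
  L0: [96, 50, 90, 26]
  L1: h(96,50)=(96*31+50)%997=35 h(90,26)=(90*31+26)%997=822 -> [35, 822]
  L2: h(35,822)=(35*31+822)%997=910 -> [910]
  root = 910 != target 198
Candidate B: set leaf[3] = 86 -> leaves = [11, 50, 90, 86]
  L0: [11, 50, 90, 86]
  L1: h(11,50)=(11*31+50)%997=391 h(90,86)=(90*31+86)%997=882 -> [391, 882]
  L2: h(391,882)=(391*31+882)%997=42 -> [42]
  root = 42 != target 198
Candidate C: set leaf[0] = 5 -> leaves = [5, 50, 90, 26]
  L0: [5, 50, 90, 26]
  L1: h(5,50)=(5*31+50)%997=205 h(90,26)=(90*31+26)%997=822 -> [205, 822]
  L2: h(205,822)=(205*31+822)%997=198 -> [198]
  root = 198 == target 198  ** MATCH **
Candidate D: set leaf[1] = 99 -> leaves = [11, 99, 90, 26]
  L0: [11, 99, 90, 26]
  L1: h(11,99)=(11*31+99)%997=440 h(90,26)=(90*31+26)%997=822 -> [440, 822]
  L2: h(440,822)=(440*31+822)%997=504 -> [504]
  root = 504 != target 198
Candidate C produces the target root.

Answer: C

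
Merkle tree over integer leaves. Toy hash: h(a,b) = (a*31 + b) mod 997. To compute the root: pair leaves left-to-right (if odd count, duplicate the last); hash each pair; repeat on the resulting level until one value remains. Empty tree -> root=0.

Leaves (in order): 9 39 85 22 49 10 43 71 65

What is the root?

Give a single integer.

L0: [9, 39, 85, 22, 49, 10, 43, 71, 65]
L1: h(9,39)=(9*31+39)%997=318 h(85,22)=(85*31+22)%997=663 h(49,10)=(49*31+10)%997=532 h(43,71)=(43*31+71)%997=407 h(65,65)=(65*31+65)%997=86 -> [318, 663, 532, 407, 86]
L2: h(318,663)=(318*31+663)%997=551 h(532,407)=(532*31+407)%997=947 h(86,86)=(86*31+86)%997=758 -> [551, 947, 758]
L3: h(551,947)=(551*31+947)%997=82 h(758,758)=(758*31+758)%997=328 -> [82, 328]
L4: h(82,328)=(82*31+328)%997=876 -> [876]

Answer: 876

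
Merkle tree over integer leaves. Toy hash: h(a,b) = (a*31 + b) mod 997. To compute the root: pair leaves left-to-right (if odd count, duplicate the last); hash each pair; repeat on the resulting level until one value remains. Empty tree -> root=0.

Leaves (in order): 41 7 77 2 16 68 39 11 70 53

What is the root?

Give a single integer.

Answer: 965

Derivation:
L0: [41, 7, 77, 2, 16, 68, 39, 11, 70, 53]
L1: h(41,7)=(41*31+7)%997=281 h(77,2)=(77*31+2)%997=395 h(16,68)=(16*31+68)%997=564 h(39,11)=(39*31+11)%997=223 h(70,53)=(70*31+53)%997=229 -> [281, 395, 564, 223, 229]
L2: h(281,395)=(281*31+395)%997=133 h(564,223)=(564*31+223)%997=758 h(229,229)=(229*31+229)%997=349 -> [133, 758, 349]
L3: h(133,758)=(133*31+758)%997=893 h(349,349)=(349*31+349)%997=201 -> [893, 201]
L4: h(893,201)=(893*31+201)%997=965 -> [965]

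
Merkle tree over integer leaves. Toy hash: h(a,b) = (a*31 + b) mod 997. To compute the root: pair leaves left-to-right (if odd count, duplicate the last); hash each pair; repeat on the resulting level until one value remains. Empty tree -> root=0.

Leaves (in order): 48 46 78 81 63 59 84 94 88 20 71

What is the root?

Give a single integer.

Answer: 51

Derivation:
L0: [48, 46, 78, 81, 63, 59, 84, 94, 88, 20, 71]
L1: h(48,46)=(48*31+46)%997=537 h(78,81)=(78*31+81)%997=505 h(63,59)=(63*31+59)%997=18 h(84,94)=(84*31+94)%997=704 h(88,20)=(88*31+20)%997=754 h(71,71)=(71*31+71)%997=278 -> [537, 505, 18, 704, 754, 278]
L2: h(537,505)=(537*31+505)%997=203 h(18,704)=(18*31+704)%997=265 h(754,278)=(754*31+278)%997=721 -> [203, 265, 721]
L3: h(203,265)=(203*31+265)%997=576 h(721,721)=(721*31+721)%997=141 -> [576, 141]
L4: h(576,141)=(576*31+141)%997=51 -> [51]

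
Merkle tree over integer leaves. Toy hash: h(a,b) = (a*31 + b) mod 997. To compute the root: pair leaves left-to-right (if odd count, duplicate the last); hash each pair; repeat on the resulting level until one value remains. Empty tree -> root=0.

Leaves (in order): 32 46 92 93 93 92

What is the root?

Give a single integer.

Answer: 574

Derivation:
L0: [32, 46, 92, 93, 93, 92]
L1: h(32,46)=(32*31+46)%997=41 h(92,93)=(92*31+93)%997=951 h(93,92)=(93*31+92)%997=981 -> [41, 951, 981]
L2: h(41,951)=(41*31+951)%997=228 h(981,981)=(981*31+981)%997=485 -> [228, 485]
L3: h(228,485)=(228*31+485)%997=574 -> [574]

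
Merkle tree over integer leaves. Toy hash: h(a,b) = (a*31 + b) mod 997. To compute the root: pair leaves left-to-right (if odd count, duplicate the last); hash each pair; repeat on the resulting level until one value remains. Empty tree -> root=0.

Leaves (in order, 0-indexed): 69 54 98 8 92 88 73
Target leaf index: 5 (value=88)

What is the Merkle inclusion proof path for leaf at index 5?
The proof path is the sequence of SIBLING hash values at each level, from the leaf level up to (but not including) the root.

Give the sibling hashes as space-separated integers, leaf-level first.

L0 (leaves): [69, 54, 98, 8, 92, 88, 73], target index=5
L1: h(69,54)=(69*31+54)%997=199 [pair 0] h(98,8)=(98*31+8)%997=55 [pair 1] h(92,88)=(92*31+88)%997=946 [pair 2] h(73,73)=(73*31+73)%997=342 [pair 3] -> [199, 55, 946, 342]
  Sibling for proof at L0: 92
L2: h(199,55)=(199*31+55)%997=242 [pair 0] h(946,342)=(946*31+342)%997=755 [pair 1] -> [242, 755]
  Sibling for proof at L1: 342
L3: h(242,755)=(242*31+755)%997=281 [pair 0] -> [281]
  Sibling for proof at L2: 242
Root: 281
Proof path (sibling hashes from leaf to root): [92, 342, 242]

Answer: 92 342 242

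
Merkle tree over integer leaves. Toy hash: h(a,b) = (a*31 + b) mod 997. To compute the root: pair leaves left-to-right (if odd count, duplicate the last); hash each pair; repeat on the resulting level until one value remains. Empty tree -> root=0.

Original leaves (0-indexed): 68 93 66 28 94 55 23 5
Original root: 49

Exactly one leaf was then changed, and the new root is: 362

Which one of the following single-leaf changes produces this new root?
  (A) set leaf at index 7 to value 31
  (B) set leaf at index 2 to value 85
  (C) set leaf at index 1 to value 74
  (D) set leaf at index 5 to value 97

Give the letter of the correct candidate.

Original leaves: [68, 93, 66, 28, 94, 55, 23, 5]
Target new root: 362
Try each candidate change and compute the resulting root:
Candidate A: set leaf[7] = 31 -> leaves = [68, 93, 66, 28, 94, 55, 23, 31]
  L0: [68, 93, 66, 28, 94, 55, 23, 31]
  L1: h(68,93)=(68*31+93)%997=207 h(66,28)=(66*31+28)%997=80 h(94,55)=(94*31+55)%997=975 h(23,31)=(23*31+31)%997=744 -> [207, 80, 975, 744]
  L2: h(207,80)=(207*31+80)%997=515 h(975,744)=(975*31+744)%997=62 -> [515, 62]
  L3: h(515,62)=(515*31+62)%997=75 -> [75]
  root = 75 != target 362
Candidate B: set leaf[2] = 85 -> leaves = [68, 93, 85, 28, 94, 55, 23, 5]
  L0: [68, 93, 85, 28, 94, 55, 23, 5]
  L1: h(68,93)=(68*31+93)%997=207 h(85,28)=(85*31+28)%997=669 h(94,55)=(94*31+55)%997=975 h(23,5)=(23*31+5)%997=718 -> [207, 669, 975, 718]
  L2: h(207,669)=(207*31+669)%997=107 h(975,718)=(975*31+718)%997=36 -> [107, 36]
  L3: h(107,36)=(107*31+36)%997=362 -> [362]
  root = 362 == target 362  ** MATCH **
Candidate C: set leaf[1] = 74 -> leaves = [68, 74, 66, 28, 94, 55, 23, 5]
  L0: [68, 74, 66, 28, 94, 55, 23, 5]
  L1: h(68,74)=(68*31+74)%997=188 h(66,28)=(66*31+28)%997=80 h(94,55)=(94*31+55)%997=975 h(23,5)=(23*31+5)%997=718 -> [188, 80, 975, 718]
  L2: h(188,80)=(188*31+80)%997=923 h(975,718)=(975*31+718)%997=36 -> [923, 36]
  L3: h(923,36)=(923*31+36)%997=733 -> [733]
  root = 733 != target 362
Candidate D: set leaf[5] = 97 -> leaves = [68, 93, 66, 28, 94, 97, 23, 5]
  L0: [68, 93, 66, 28, 94, 97, 23, 5]
  L1: h(68,93)=(68*31+93)%997=207 h(66,28)=(66*31+28)%997=80 h(94,97)=(94*31+97)%997=20 h(23,5)=(23*31+5)%997=718 -> [207, 80, 20, 718]
  L2: h(207,80)=(207*31+80)%997=515 h(20,718)=(20*31+718)%997=341 -> [515, 341]
  L3: h(515,341)=(515*31+341)%997=354 -> [354]
  root = 354 != target 362
Candidate B produces the target root.

Answer: B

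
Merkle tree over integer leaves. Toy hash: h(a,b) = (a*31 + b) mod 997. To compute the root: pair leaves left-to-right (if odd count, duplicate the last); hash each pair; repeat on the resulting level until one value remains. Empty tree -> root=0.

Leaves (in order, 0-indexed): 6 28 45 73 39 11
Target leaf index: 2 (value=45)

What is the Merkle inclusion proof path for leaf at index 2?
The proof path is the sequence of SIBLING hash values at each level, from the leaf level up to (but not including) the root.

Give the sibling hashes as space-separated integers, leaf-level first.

Answer: 73 214 157

Derivation:
L0 (leaves): [6, 28, 45, 73, 39, 11], target index=2
L1: h(6,28)=(6*31+28)%997=214 [pair 0] h(45,73)=(45*31+73)%997=471 [pair 1] h(39,11)=(39*31+11)%997=223 [pair 2] -> [214, 471, 223]
  Sibling for proof at L0: 73
L2: h(214,471)=(214*31+471)%997=126 [pair 0] h(223,223)=(223*31+223)%997=157 [pair 1] -> [126, 157]
  Sibling for proof at L1: 214
L3: h(126,157)=(126*31+157)%997=75 [pair 0] -> [75]
  Sibling for proof at L2: 157
Root: 75
Proof path (sibling hashes from leaf to root): [73, 214, 157]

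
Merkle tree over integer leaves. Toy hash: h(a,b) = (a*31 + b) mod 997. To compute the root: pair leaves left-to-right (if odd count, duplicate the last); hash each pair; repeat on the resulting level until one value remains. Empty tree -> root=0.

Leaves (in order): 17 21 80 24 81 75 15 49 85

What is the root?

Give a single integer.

L0: [17, 21, 80, 24, 81, 75, 15, 49, 85]
L1: h(17,21)=(17*31+21)%997=548 h(80,24)=(80*31+24)%997=510 h(81,75)=(81*31+75)%997=592 h(15,49)=(15*31+49)%997=514 h(85,85)=(85*31+85)%997=726 -> [548, 510, 592, 514, 726]
L2: h(548,510)=(548*31+510)%997=549 h(592,514)=(592*31+514)%997=920 h(726,726)=(726*31+726)%997=301 -> [549, 920, 301]
L3: h(549,920)=(549*31+920)%997=990 h(301,301)=(301*31+301)%997=659 -> [990, 659]
L4: h(990,659)=(990*31+659)%997=442 -> [442]

Answer: 442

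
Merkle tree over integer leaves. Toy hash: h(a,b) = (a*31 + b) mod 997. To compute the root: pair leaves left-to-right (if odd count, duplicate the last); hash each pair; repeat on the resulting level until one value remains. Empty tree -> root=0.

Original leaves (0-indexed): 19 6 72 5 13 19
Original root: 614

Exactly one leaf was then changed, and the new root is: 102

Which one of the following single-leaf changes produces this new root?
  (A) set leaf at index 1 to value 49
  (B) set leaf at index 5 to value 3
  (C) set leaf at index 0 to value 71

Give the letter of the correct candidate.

Answer: B

Derivation:
Original leaves: [19, 6, 72, 5, 13, 19]
Target new root: 102
Try each candidate change and compute the resulting root:
Candidate A: set leaf[1] = 49 -> leaves = [19, 49, 72, 5, 13, 19]
  L0: [19, 49, 72, 5, 13, 19]
  L1: h(19,49)=(19*31+49)%997=638 h(72,5)=(72*31+5)%997=243 h(13,19)=(13*31+19)%997=422 -> [638, 243, 422]
  L2: h(638,243)=(638*31+243)%997=81 h(422,422)=(422*31+422)%997=543 -> [81, 543]
  L3: h(81,543)=(81*31+543)%997=63 -> [63]
  root = 63 != target 102
Candidate B: set leaf[5] = 3 -> leaves = [19, 6, 72, 5, 13, 3]
  L0: [19, 6, 72, 5, 13, 3]
  L1: h(19,6)=(19*31+6)%997=595 h(72,5)=(72*31+5)%997=243 h(13,3)=(13*31+3)%997=406 -> [595, 243, 406]
  L2: h(595,243)=(595*31+243)%997=742 h(406,406)=(406*31+406)%997=31 -> [742, 31]
  L3: h(742,31)=(742*31+31)%997=102 -> [102]
  root = 102 == target 102  ** MATCH **
Candidate C: set leaf[0] = 71 -> leaves = [71, 6, 72, 5, 13, 19]
  L0: [71, 6, 72, 5, 13, 19]
  L1: h(71,6)=(71*31+6)%997=213 h(72,5)=(72*31+5)%997=243 h(13,19)=(13*31+19)%997=422 -> [213, 243, 422]
  L2: h(213,243)=(213*31+243)%997=864 h(422,422)=(422*31+422)%997=543 -> [864, 543]
  L3: h(864,543)=(864*31+543)%997=408 -> [408]
  root = 408 != target 102
Candidate B produces the target root.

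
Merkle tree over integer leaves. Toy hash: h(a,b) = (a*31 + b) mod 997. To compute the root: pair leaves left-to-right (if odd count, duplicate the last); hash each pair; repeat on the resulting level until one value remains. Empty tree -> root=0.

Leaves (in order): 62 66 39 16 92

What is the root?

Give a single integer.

Answer: 795

Derivation:
L0: [62, 66, 39, 16, 92]
L1: h(62,66)=(62*31+66)%997=991 h(39,16)=(39*31+16)%997=228 h(92,92)=(92*31+92)%997=950 -> [991, 228, 950]
L2: h(991,228)=(991*31+228)%997=42 h(950,950)=(950*31+950)%997=490 -> [42, 490]
L3: h(42,490)=(42*31+490)%997=795 -> [795]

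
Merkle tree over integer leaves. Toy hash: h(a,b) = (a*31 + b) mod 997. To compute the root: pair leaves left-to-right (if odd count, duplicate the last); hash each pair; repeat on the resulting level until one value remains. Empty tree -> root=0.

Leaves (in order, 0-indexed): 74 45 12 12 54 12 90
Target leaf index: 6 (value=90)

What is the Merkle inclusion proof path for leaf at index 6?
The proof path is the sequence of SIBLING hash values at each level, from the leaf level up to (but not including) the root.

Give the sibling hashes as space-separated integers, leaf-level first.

L0 (leaves): [74, 45, 12, 12, 54, 12, 90], target index=6
L1: h(74,45)=(74*31+45)%997=345 [pair 0] h(12,12)=(12*31+12)%997=384 [pair 1] h(54,12)=(54*31+12)%997=689 [pair 2] h(90,90)=(90*31+90)%997=886 [pair 3] -> [345, 384, 689, 886]
  Sibling for proof at L0: 90
L2: h(345,384)=(345*31+384)%997=112 [pair 0] h(689,886)=(689*31+886)%997=311 [pair 1] -> [112, 311]
  Sibling for proof at L1: 689
L3: h(112,311)=(112*31+311)%997=792 [pair 0] -> [792]
  Sibling for proof at L2: 112
Root: 792
Proof path (sibling hashes from leaf to root): [90, 689, 112]

Answer: 90 689 112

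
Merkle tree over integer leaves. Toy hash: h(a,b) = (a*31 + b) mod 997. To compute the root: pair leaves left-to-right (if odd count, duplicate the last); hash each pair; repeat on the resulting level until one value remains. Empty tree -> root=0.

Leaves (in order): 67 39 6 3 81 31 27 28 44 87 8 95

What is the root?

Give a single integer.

L0: [67, 39, 6, 3, 81, 31, 27, 28, 44, 87, 8, 95]
L1: h(67,39)=(67*31+39)%997=122 h(6,3)=(6*31+3)%997=189 h(81,31)=(81*31+31)%997=548 h(27,28)=(27*31+28)%997=865 h(44,87)=(44*31+87)%997=454 h(8,95)=(8*31+95)%997=343 -> [122, 189, 548, 865, 454, 343]
L2: h(122,189)=(122*31+189)%997=980 h(548,865)=(548*31+865)%997=904 h(454,343)=(454*31+343)%997=459 -> [980, 904, 459]
L3: h(980,904)=(980*31+904)%997=377 h(459,459)=(459*31+459)%997=730 -> [377, 730]
L4: h(377,730)=(377*31+730)%997=453 -> [453]

Answer: 453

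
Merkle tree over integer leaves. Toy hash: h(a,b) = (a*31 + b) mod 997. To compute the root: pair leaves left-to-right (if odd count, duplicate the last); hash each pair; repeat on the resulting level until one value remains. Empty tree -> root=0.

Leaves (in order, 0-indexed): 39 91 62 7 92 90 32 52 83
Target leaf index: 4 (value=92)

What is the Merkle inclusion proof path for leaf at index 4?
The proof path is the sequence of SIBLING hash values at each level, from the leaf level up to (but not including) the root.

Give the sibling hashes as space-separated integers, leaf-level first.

L0 (leaves): [39, 91, 62, 7, 92, 90, 32, 52, 83], target index=4
L1: h(39,91)=(39*31+91)%997=303 [pair 0] h(62,7)=(62*31+7)%997=932 [pair 1] h(92,90)=(92*31+90)%997=948 [pair 2] h(32,52)=(32*31+52)%997=47 [pair 3] h(83,83)=(83*31+83)%997=662 [pair 4] -> [303, 932, 948, 47, 662]
  Sibling for proof at L0: 90
L2: h(303,932)=(303*31+932)%997=355 [pair 0] h(948,47)=(948*31+47)%997=522 [pair 1] h(662,662)=(662*31+662)%997=247 [pair 2] -> [355, 522, 247]
  Sibling for proof at L1: 47
L3: h(355,522)=(355*31+522)%997=560 [pair 0] h(247,247)=(247*31+247)%997=925 [pair 1] -> [560, 925]
  Sibling for proof at L2: 355
L4: h(560,925)=(560*31+925)%997=339 [pair 0] -> [339]
  Sibling for proof at L3: 925
Root: 339
Proof path (sibling hashes from leaf to root): [90, 47, 355, 925]

Answer: 90 47 355 925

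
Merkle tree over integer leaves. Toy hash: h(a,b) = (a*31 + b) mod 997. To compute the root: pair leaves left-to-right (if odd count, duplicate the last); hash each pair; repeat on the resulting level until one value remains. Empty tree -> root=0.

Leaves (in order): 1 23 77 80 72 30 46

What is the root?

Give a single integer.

Answer: 565

Derivation:
L0: [1, 23, 77, 80, 72, 30, 46]
L1: h(1,23)=(1*31+23)%997=54 h(77,80)=(77*31+80)%997=473 h(72,30)=(72*31+30)%997=268 h(46,46)=(46*31+46)%997=475 -> [54, 473, 268, 475]
L2: h(54,473)=(54*31+473)%997=153 h(268,475)=(268*31+475)%997=807 -> [153, 807]
L3: h(153,807)=(153*31+807)%997=565 -> [565]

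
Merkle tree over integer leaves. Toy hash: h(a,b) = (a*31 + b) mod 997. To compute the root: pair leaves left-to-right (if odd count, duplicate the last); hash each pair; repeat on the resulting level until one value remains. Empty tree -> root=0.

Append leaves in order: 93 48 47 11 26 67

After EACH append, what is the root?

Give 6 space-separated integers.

Answer: 93 937 641 605 514 829

Derivation:
After append 93 (leaves=[93]):
  L0: [93]
  root=93
After append 48 (leaves=[93, 48]):
  L0: [93, 48]
  L1: h(93,48)=(93*31+48)%997=937 -> [937]
  root=937
After append 47 (leaves=[93, 48, 47]):
  L0: [93, 48, 47]
  L1: h(93,48)=(93*31+48)%997=937 h(47,47)=(47*31+47)%997=507 -> [937, 507]
  L2: h(937,507)=(937*31+507)%997=641 -> [641]
  root=641
After append 11 (leaves=[93, 48, 47, 11]):
  L0: [93, 48, 47, 11]
  L1: h(93,48)=(93*31+48)%997=937 h(47,11)=(47*31+11)%997=471 -> [937, 471]
  L2: h(937,471)=(937*31+471)%997=605 -> [605]
  root=605
After append 26 (leaves=[93, 48, 47, 11, 26]):
  L0: [93, 48, 47, 11, 26]
  L1: h(93,48)=(93*31+48)%997=937 h(47,11)=(47*31+11)%997=471 h(26,26)=(26*31+26)%997=832 -> [937, 471, 832]
  L2: h(937,471)=(937*31+471)%997=605 h(832,832)=(832*31+832)%997=702 -> [605, 702]
  L3: h(605,702)=(605*31+702)%997=514 -> [514]
  root=514
After append 67 (leaves=[93, 48, 47, 11, 26, 67]):
  L0: [93, 48, 47, 11, 26, 67]
  L1: h(93,48)=(93*31+48)%997=937 h(47,11)=(47*31+11)%997=471 h(26,67)=(26*31+67)%997=873 -> [937, 471, 873]
  L2: h(937,471)=(937*31+471)%997=605 h(873,873)=(873*31+873)%997=20 -> [605, 20]
  L3: h(605,20)=(605*31+20)%997=829 -> [829]
  root=829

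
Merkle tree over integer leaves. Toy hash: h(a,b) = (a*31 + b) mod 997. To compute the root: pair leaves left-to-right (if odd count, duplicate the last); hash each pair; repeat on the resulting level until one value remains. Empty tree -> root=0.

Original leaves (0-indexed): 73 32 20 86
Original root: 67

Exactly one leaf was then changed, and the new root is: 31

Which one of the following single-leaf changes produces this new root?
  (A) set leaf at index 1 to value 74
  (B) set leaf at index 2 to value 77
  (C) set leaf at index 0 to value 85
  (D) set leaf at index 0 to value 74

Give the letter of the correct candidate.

Answer: D

Derivation:
Original leaves: [73, 32, 20, 86]
Target new root: 31
Try each candidate change and compute the resulting root:
Candidate A: set leaf[1] = 74 -> leaves = [73, 74, 20, 86]
  L0: [73, 74, 20, 86]
  L1: h(73,74)=(73*31+74)%997=343 h(20,86)=(20*31+86)%997=706 -> [343, 706]
  L2: h(343,706)=(343*31+706)%997=372 -> [372]
  root = 372 != target 31
Candidate B: set leaf[2] = 77 -> leaves = [73, 32, 77, 86]
  L0: [73, 32, 77, 86]
  L1: h(73,32)=(73*31+32)%997=301 h(77,86)=(77*31+86)%997=479 -> [301, 479]
  L2: h(301,479)=(301*31+479)%997=837 -> [837]
  root = 837 != target 31
Candidate C: set leaf[0] = 85 -> leaves = [85, 32, 20, 86]
  L0: [85, 32, 20, 86]
  L1: h(85,32)=(85*31+32)%997=673 h(20,86)=(20*31+86)%997=706 -> [673, 706]
  L2: h(673,706)=(673*31+706)%997=632 -> [632]
  root = 632 != target 31
Candidate D: set leaf[0] = 74 -> leaves = [74, 32, 20, 86]
  L0: [74, 32, 20, 86]
  L1: h(74,32)=(74*31+32)%997=332 h(20,86)=(20*31+86)%997=706 -> [332, 706]
  L2: h(332,706)=(332*31+706)%997=31 -> [31]
  root = 31 == target 31  ** MATCH **
Candidate D produces the target root.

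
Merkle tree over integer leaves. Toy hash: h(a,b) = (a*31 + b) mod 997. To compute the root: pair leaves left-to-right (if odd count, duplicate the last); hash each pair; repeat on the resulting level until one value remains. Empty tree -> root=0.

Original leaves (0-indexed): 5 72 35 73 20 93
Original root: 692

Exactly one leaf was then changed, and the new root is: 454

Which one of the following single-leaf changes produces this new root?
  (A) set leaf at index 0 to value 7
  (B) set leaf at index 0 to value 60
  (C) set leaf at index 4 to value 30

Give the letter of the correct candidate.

Answer: A

Derivation:
Original leaves: [5, 72, 35, 73, 20, 93]
Target new root: 454
Try each candidate change and compute the resulting root:
Candidate A: set leaf[0] = 7 -> leaves = [7, 72, 35, 73, 20, 93]
  L0: [7, 72, 35, 73, 20, 93]
  L1: h(7,72)=(7*31+72)%997=289 h(35,73)=(35*31+73)%997=161 h(20,93)=(20*31+93)%997=713 -> [289, 161, 713]
  L2: h(289,161)=(289*31+161)%997=147 h(713,713)=(713*31+713)%997=882 -> [147, 882]
  L3: h(147,882)=(147*31+882)%997=454 -> [454]
  root = 454 == target 454  ** MATCH **
Candidate B: set leaf[0] = 60 -> leaves = [60, 72, 35, 73, 20, 93]
  L0: [60, 72, 35, 73, 20, 93]
  L1: h(60,72)=(60*31+72)%997=935 h(35,73)=(35*31+73)%997=161 h(20,93)=(20*31+93)%997=713 -> [935, 161, 713]
  L2: h(935,161)=(935*31+161)%997=233 h(713,713)=(713*31+713)%997=882 -> [233, 882]
  L3: h(233,882)=(233*31+882)%997=129 -> [129]
  root = 129 != target 454
Candidate C: set leaf[4] = 30 -> leaves = [5, 72, 35, 73, 30, 93]
  L0: [5, 72, 35, 73, 30, 93]
  L1: h(5,72)=(5*31+72)%997=227 h(35,73)=(35*31+73)%997=161 h(30,93)=(30*31+93)%997=26 -> [227, 161, 26]
  L2: h(227,161)=(227*31+161)%997=219 h(26,26)=(26*31+26)%997=832 -> [219, 832]
  L3: h(219,832)=(219*31+832)%997=642 -> [642]
  root = 642 != target 454
Candidate A produces the target root.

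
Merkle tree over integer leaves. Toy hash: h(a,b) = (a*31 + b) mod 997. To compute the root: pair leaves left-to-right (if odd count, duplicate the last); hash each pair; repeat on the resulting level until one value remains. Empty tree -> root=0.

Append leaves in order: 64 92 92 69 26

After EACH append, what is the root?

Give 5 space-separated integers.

After append 64 (leaves=[64]):
  L0: [64]
  root=64
After append 92 (leaves=[64, 92]):
  L0: [64, 92]
  L1: h(64,92)=(64*31+92)%997=82 -> [82]
  root=82
After append 92 (leaves=[64, 92, 92]):
  L0: [64, 92, 92]
  L1: h(64,92)=(64*31+92)%997=82 h(92,92)=(92*31+92)%997=950 -> [82, 950]
  L2: h(82,950)=(82*31+950)%997=501 -> [501]
  root=501
After append 69 (leaves=[64, 92, 92, 69]):
  L0: [64, 92, 92, 69]
  L1: h(64,92)=(64*31+92)%997=82 h(92,69)=(92*31+69)%997=927 -> [82, 927]
  L2: h(82,927)=(82*31+927)%997=478 -> [478]
  root=478
After append 26 (leaves=[64, 92, 92, 69, 26]):
  L0: [64, 92, 92, 69, 26]
  L1: h(64,92)=(64*31+92)%997=82 h(92,69)=(92*31+69)%997=927 h(26,26)=(26*31+26)%997=832 -> [82, 927, 832]
  L2: h(82,927)=(82*31+927)%997=478 h(832,832)=(832*31+832)%997=702 -> [478, 702]
  L3: h(478,702)=(478*31+702)%997=565 -> [565]
  root=565

Answer: 64 82 501 478 565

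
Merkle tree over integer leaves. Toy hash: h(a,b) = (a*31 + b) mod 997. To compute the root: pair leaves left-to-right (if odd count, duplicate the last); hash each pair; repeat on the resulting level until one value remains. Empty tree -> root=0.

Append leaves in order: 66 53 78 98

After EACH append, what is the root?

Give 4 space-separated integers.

Answer: 66 105 766 786

Derivation:
After append 66 (leaves=[66]):
  L0: [66]
  root=66
After append 53 (leaves=[66, 53]):
  L0: [66, 53]
  L1: h(66,53)=(66*31+53)%997=105 -> [105]
  root=105
After append 78 (leaves=[66, 53, 78]):
  L0: [66, 53, 78]
  L1: h(66,53)=(66*31+53)%997=105 h(78,78)=(78*31+78)%997=502 -> [105, 502]
  L2: h(105,502)=(105*31+502)%997=766 -> [766]
  root=766
After append 98 (leaves=[66, 53, 78, 98]):
  L0: [66, 53, 78, 98]
  L1: h(66,53)=(66*31+53)%997=105 h(78,98)=(78*31+98)%997=522 -> [105, 522]
  L2: h(105,522)=(105*31+522)%997=786 -> [786]
  root=786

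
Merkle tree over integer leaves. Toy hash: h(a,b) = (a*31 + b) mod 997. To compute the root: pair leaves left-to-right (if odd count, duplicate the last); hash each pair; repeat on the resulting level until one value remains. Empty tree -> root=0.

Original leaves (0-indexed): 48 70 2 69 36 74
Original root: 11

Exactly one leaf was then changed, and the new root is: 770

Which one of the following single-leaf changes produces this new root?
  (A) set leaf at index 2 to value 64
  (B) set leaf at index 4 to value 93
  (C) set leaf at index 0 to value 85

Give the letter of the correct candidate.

Answer: A

Derivation:
Original leaves: [48, 70, 2, 69, 36, 74]
Target new root: 770
Try each candidate change and compute the resulting root:
Candidate A: set leaf[2] = 64 -> leaves = [48, 70, 64, 69, 36, 74]
  L0: [48, 70, 64, 69, 36, 74]
  L1: h(48,70)=(48*31+70)%997=561 h(64,69)=(64*31+69)%997=59 h(36,74)=(36*31+74)%997=193 -> [561, 59, 193]
  L2: h(561,59)=(561*31+59)%997=501 h(193,193)=(193*31+193)%997=194 -> [501, 194]
  L3: h(501,194)=(501*31+194)%997=770 -> [770]
  root = 770 == target 770  ** MATCH **
Candidate B: set leaf[4] = 93 -> leaves = [48, 70, 2, 69, 93, 74]
  L0: [48, 70, 2, 69, 93, 74]
  L1: h(48,70)=(48*31+70)%997=561 h(2,69)=(2*31+69)%997=131 h(93,74)=(93*31+74)%997=963 -> [561, 131, 963]
  L2: h(561,131)=(561*31+131)%997=573 h(963,963)=(963*31+963)%997=906 -> [573, 906]
  L3: h(573,906)=(573*31+906)%997=723 -> [723]
  root = 723 != target 770
Candidate C: set leaf[0] = 85 -> leaves = [85, 70, 2, 69, 36, 74]
  L0: [85, 70, 2, 69, 36, 74]
  L1: h(85,70)=(85*31+70)%997=711 h(2,69)=(2*31+69)%997=131 h(36,74)=(36*31+74)%997=193 -> [711, 131, 193]
  L2: h(711,131)=(711*31+131)%997=238 h(193,193)=(193*31+193)%997=194 -> [238, 194]
  L3: h(238,194)=(238*31+194)%997=593 -> [593]
  root = 593 != target 770
Candidate A produces the target root.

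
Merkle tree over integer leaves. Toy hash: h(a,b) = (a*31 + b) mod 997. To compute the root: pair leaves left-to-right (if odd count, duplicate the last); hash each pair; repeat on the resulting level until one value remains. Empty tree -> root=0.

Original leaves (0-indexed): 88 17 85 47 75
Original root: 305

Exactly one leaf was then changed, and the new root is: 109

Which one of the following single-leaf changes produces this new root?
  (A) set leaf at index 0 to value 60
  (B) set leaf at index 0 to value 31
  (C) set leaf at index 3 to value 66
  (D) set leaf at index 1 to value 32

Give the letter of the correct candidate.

Answer: B

Derivation:
Original leaves: [88, 17, 85, 47, 75]
Target new root: 109
Try each candidate change and compute the resulting root:
Candidate A: set leaf[0] = 60 -> leaves = [60, 17, 85, 47, 75]
  L0: [60, 17, 85, 47, 75]
  L1: h(60,17)=(60*31+17)%997=880 h(85,47)=(85*31+47)%997=688 h(75,75)=(75*31+75)%997=406 -> [880, 688, 406]
  L2: h(880,688)=(880*31+688)%997=52 h(406,406)=(406*31+406)%997=31 -> [52, 31]
  L3: h(52,31)=(52*31+31)%997=646 -> [646]
  root = 646 != target 109
Candidate B: set leaf[0] = 31 -> leaves = [31, 17, 85, 47, 75]
  L0: [31, 17, 85, 47, 75]
  L1: h(31,17)=(31*31+17)%997=978 h(85,47)=(85*31+47)%997=688 h(75,75)=(75*31+75)%997=406 -> [978, 688, 406]
  L2: h(978,688)=(978*31+688)%997=99 h(406,406)=(406*31+406)%997=31 -> [99, 31]
  L3: h(99,31)=(99*31+31)%997=109 -> [109]
  root = 109 == target 109  ** MATCH **
Candidate C: set leaf[3] = 66 -> leaves = [88, 17, 85, 66, 75]
  L0: [88, 17, 85, 66, 75]
  L1: h(88,17)=(88*31+17)%997=751 h(85,66)=(85*31+66)%997=707 h(75,75)=(75*31+75)%997=406 -> [751, 707, 406]
  L2: h(751,707)=(751*31+707)%997=60 h(406,406)=(406*31+406)%997=31 -> [60, 31]
  L3: h(60,31)=(60*31+31)%997=894 -> [894]
  root = 894 != target 109
Candidate D: set leaf[1] = 32 -> leaves = [88, 32, 85, 47, 75]
  L0: [88, 32, 85, 47, 75]
  L1: h(88,32)=(88*31+32)%997=766 h(85,47)=(85*31+47)%997=688 h(75,75)=(75*31+75)%997=406 -> [766, 688, 406]
  L2: h(766,688)=(766*31+688)%997=506 h(406,406)=(406*31+406)%997=31 -> [506, 31]
  L3: h(506,31)=(506*31+31)%997=762 -> [762]
  root = 762 != target 109
Candidate B produces the target root.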